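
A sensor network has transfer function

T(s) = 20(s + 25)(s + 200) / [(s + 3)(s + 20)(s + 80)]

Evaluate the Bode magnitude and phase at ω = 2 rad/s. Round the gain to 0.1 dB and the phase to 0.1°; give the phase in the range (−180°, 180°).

24.8 dB, -35.7°

At s = jω = j2:
zero (s+25): 25 + j2 → |·| = √(25²+2²) = √629 ≈ 25.08, ∠ = arctan(2/25) ≈ 4.57°
zero (s+200): 200 + j2 → |·| = √(200²+2²) = √40004 ≈ 200.01, ∠ = arctan(2/200) ≈ 0.57°
pole (s+3): 3 + j2 → |·| = √(3²+2²) = √13 ≈ 3.6056, ∠ = arctan(2/3) ≈ 33.69°
pole (s+20): 20 + j2 → |·| = √(20²+2²) = √404 ≈ 20.1, ∠ = arctan(2/20) ≈ 5.71°
pole (s+80): 80 + j2 → |·| = √(80²+2²) = √6404 ≈ 80.025, ∠ = arctan(2/80) ≈ 1.43°
|T| = 20 · 5016.3 / 5799.6 ≈ 17.299
Gain = 20 log₁₀(17.299) ≈ 24.76 dB
∠T = 5.14° − 40.83° = -35.69°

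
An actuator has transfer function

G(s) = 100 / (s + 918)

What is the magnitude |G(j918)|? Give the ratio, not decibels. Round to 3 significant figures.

0.0770

Substitute s = j918:
Numerator: 100 = 100 + j0
Denominator: (j918) + 918 = 918 + j918
|N| = √(100² + 0²) ≈ 100, ∠N ≈ 0.00°
|D| = √(918² + 918²) ≈ 1298.2, ∠D ≈ 45.00°
|G| = 100 / 1298.2 ≈ 0.07703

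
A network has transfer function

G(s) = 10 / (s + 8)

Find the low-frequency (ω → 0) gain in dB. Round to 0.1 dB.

1.9 dB

G(0) = 10 / 8 = 1.25
20 log₁₀(1.25) ≈ 1.94 dB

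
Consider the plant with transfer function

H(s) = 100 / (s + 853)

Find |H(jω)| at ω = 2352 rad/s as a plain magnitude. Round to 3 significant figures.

0.0400

Substitute s = j2352:
Numerator: 100 = 100 + j0
Denominator: (j2352) + 853 = 853 + j2352
|N| = √(100² + 0²) ≈ 100, ∠N ≈ 0.00°
|D| = √(853² + 2352²) ≈ 2501.9, ∠D ≈ 70.07°
|H| = 100 / 2501.9 ≈ 0.03997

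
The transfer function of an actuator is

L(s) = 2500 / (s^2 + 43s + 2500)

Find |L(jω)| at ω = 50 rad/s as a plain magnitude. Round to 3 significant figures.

1.16

At s = jω = j50:
quadratic: (j50)² + 43·j50 + 2500 = 0 + j2150 → |·| ≈ 2150, ∠ ≈ 90.00°
|L| = 2500 / 2150 ≈ 1.1628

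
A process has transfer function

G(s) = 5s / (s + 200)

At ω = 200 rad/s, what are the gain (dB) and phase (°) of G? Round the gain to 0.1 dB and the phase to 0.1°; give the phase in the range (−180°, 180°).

11.0 dB, 45.0°

At s = jω = j200:
zero at origin: s = j200 → |·| = 200, ∠ = 90.00°
pole (s+200): 200 + j200 → |·| = √(200²+200²) = √80000 ≈ 282.84, ∠ = arctan(200/200) ≈ 45.00°
|G| = 5 · 200 / 282.84 ≈ 3.5356
Gain = 20 log₁₀(3.5356) ≈ 10.97 dB
∠G = 90.00° − 45.00° = 45.00°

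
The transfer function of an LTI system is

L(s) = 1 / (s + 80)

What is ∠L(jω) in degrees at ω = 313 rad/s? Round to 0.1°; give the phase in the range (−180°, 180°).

-75.7°

At s = jω = j313:
pole (s+80): 80 + j313 → |·| = √(80²+313²) = √104369 ≈ 323.06, ∠ = arctan(313/80) ≈ 75.66°
∠L = 0.00° − 75.66° = -75.66°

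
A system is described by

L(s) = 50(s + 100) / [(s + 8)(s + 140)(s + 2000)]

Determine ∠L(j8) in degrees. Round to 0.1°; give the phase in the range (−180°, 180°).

At s = jω = j8:
zero (s+100): 100 + j8 → |·| = √(100²+8²) = √10064 ≈ 100.32, ∠ = arctan(8/100) ≈ 4.57°
pole (s+8): 8 + j8 → |·| = √(8²+8²) = √128 ≈ 11.314, ∠ = arctan(8/8) ≈ 45.00°
pole (s+140): 140 + j8 → |·| = √(140²+8²) = √19664 ≈ 140.23, ∠ = arctan(8/140) ≈ 3.27°
pole (s+2000): 2000 + j8 → |·| = √(2000²+8²) = √4000064 ≈ 2000, ∠ = arctan(8/2000) ≈ 0.23°
∠L = 4.57° − 48.50° = -43.93°

-43.9°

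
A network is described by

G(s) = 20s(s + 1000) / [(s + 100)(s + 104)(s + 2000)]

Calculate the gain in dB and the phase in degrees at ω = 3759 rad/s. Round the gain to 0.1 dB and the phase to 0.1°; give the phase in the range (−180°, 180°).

-46.3 dB, -73.8°

At s = jω = j3759:
zero (s+1000): 1000 + j3759 → |·| = √(1000²+3759²) = √15130081 ≈ 3889.7, ∠ = arctan(3759/1000) ≈ 75.10°
zero at origin: s = j3759 → |·| = 3759, ∠ = 90.00°
pole (s+100): 100 + j3759 → |·| = √(100²+3759²) = √14140081 ≈ 3760.3, ∠ = arctan(3759/100) ≈ 88.48°
pole (s+104): 104 + j3759 → |·| = √(104²+3759²) = √14140897 ≈ 3760.4, ∠ = arctan(3759/104) ≈ 88.42°
pole (s+2000): 2000 + j3759 → |·| = √(2000²+3759²) = √18130081 ≈ 4257.9, ∠ = arctan(3759/2000) ≈ 61.98°
|G| = 20 · 1.4621e+07 / 6.0208e+10 ≈ 0.0048568
Gain = 20 log₁₀(0.0048568) ≈ -46.27 dB
∠G = 165.10° − 238.88° = -73.78°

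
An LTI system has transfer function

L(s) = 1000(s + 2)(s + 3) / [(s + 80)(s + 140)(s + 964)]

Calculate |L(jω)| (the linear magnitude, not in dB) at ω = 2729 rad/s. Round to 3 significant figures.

At s = jω = j2729:
zero (s+2): 2 + j2729 → |·| = √(2²+2729²) = √7447445 ≈ 2729, ∠ = arctan(2729/2) ≈ 89.96°
zero (s+3): 3 + j2729 → |·| = √(3²+2729²) = √7447450 ≈ 2729, ∠ = arctan(2729/3) ≈ 89.94°
pole (s+80): 80 + j2729 → |·| = √(80²+2729²) = √7453841 ≈ 2730.2, ∠ = arctan(2729/80) ≈ 88.32°
pole (s+140): 140 + j2729 → |·| = √(140²+2729²) = √7467041 ≈ 2732.6, ∠ = arctan(2729/140) ≈ 87.06°
pole (s+964): 964 + j2729 → |·| = √(964²+2729²) = √8376737 ≈ 2894.3, ∠ = arctan(2729/964) ≈ 70.54°
|L| = 1000 · 7.4474e+06 / 2.1593e+10 ≈ 0.3449

0.345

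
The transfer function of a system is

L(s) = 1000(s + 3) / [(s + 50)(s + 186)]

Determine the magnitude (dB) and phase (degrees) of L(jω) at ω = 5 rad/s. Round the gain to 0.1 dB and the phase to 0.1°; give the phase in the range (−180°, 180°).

At s = jω = j5:
zero (s+3): 3 + j5 → |·| = √(3²+5²) = √34 ≈ 5.831, ∠ = arctan(5/3) ≈ 59.04°
pole (s+50): 50 + j5 → |·| = √(50²+5²) = √2525 ≈ 50.249, ∠ = arctan(5/50) ≈ 5.71°
pole (s+186): 186 + j5 → |·| = √(186²+5²) = √34621 ≈ 186.07, ∠ = arctan(5/186) ≈ 1.54°
|L| = 1000 · 5.831 / 9349.8 ≈ 0.62365
Gain = 20 log₁₀(0.62365) ≈ -4.10 dB
∠L = 59.04° − 7.25° = 51.79°

-4.1 dB, 51.8°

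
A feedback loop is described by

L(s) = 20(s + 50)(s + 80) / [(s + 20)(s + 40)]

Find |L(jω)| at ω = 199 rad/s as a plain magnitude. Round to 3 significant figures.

21.7

At s = jω = j199:
zero (s+50): 50 + j199 → |·| = √(50²+199²) = √42101 ≈ 205.19, ∠ = arctan(199/50) ≈ 75.90°
zero (s+80): 80 + j199 → |·| = √(80²+199²) = √46001 ≈ 214.48, ∠ = arctan(199/80) ≈ 68.10°
pole (s+20): 20 + j199 → |·| = √(20²+199²) = √40001 ≈ 200, ∠ = arctan(199/20) ≈ 84.26°
pole (s+40): 40 + j199 → |·| = √(40²+199²) = √41201 ≈ 202.98, ∠ = arctan(199/40) ≈ 78.63°
|L| = 20 · 44009 / 40596 ≈ 21.681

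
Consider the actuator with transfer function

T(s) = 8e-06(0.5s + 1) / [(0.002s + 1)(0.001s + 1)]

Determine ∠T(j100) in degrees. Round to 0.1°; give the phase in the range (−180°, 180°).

At ω = 100 rad/s:
zero (1 + j100·0.5) = 1 + j50 → |·| ≈ 50.01, ∠ ≈ 88.85°
pole (1 + j100·0.002) = 1 + j0.2 → |·| ≈ 1.0198, ∠ ≈ 11.31°
pole (1 + j100·0.001) = 1 + j0.1 → |·| ≈ 1.005, ∠ ≈ 5.71°
∠T = (88.85°) − (11.31° + 5.71°) = 71.83°

71.8°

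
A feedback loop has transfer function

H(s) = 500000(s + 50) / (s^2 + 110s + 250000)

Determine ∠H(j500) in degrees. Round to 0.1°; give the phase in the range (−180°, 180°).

-5.7°

At s = jω = j500:
zero (s+50): 50 + j500 → |·| = √(50²+500²) = √252500 ≈ 502.49, ∠ = arctan(500/50) ≈ 84.29°
quadratic: (j500)² + 110·j500 + 250000 = 0 + j55000 → |·| ≈ 55000, ∠ ≈ 90.00°
∠H = 84.29° − 90.00° = -5.71°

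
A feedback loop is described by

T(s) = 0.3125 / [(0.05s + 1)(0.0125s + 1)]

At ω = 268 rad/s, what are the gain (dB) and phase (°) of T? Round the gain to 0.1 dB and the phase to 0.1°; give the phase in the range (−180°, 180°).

-43.5 dB, -159.1°

At ω = 268 rad/s:
pole (1 + j268·0.05) = 1 + j13.4 → |·| ≈ 13.437, ∠ ≈ 85.73°
pole (1 + j268·0.0125) = 1 + j3.35 → |·| ≈ 3.4961, ∠ ≈ 73.38°
|T| = 0.3125 · 1 / (13.437 · 3.4961) ≈ 0.0066522
Gain = 20 log₁₀(0.0066522) ≈ -43.54 dB
∠T = (0°) − (85.73° + 73.38°) = -159.11°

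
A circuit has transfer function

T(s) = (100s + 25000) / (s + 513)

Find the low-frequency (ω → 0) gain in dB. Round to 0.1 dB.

T(0) = 25000 / 513 ≈ 48.733
20 log₁₀(48.733) ≈ 33.76 dB

33.8 dB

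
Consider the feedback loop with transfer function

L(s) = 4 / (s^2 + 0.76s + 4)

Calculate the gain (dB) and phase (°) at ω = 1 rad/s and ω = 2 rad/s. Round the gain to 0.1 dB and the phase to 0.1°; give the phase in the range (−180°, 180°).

At s = jω = j1:
quadratic: (j1)² + 0.76·j1 + 4 = 3 + j0.76 → |·| ≈ 3.0948, ∠ ≈ 14.22°
|L| = 4 / 3.0948 ≈ 1.2925
Gain = 20 log₁₀(1.2925) ≈ 2.23 dB
∠L = 0.00° − 14.22° = -14.22°

At s = jω = j2:
quadratic: (j2)² + 0.76·j2 + 4 = 0 + j1.52 → |·| ≈ 1.52, ∠ ≈ 90.00°
|L| = 4 / 1.52 ≈ 2.6316
Gain = 20 log₁₀(2.6316) ≈ 8.40 dB
∠L = 0.00° − 90.00° = -90.00°

ω = 1: 2.2 dB, -14.2°; ω = 2: 8.4 dB, -90.0°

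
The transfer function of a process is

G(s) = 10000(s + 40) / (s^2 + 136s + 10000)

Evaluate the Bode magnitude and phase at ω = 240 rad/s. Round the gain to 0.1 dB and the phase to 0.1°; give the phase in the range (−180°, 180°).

32.5 dB, -65.0°

At s = jω = j240:
zero (s+40): 40 + j240 → |·| = √(40²+240²) = √59200 ≈ 243.31, ∠ = arctan(240/40) ≈ 80.54°
quadratic: (j240)² + 136·j240 + 10000 = -47600 + j32640 → |·| ≈ 57716, ∠ ≈ 145.56°
|G| = 10000 · 243.31 / 57716 ≈ 42.156
Gain = 20 log₁₀(42.156) ≈ 32.50 dB
∠G = 80.54° − 145.56° = -65.02°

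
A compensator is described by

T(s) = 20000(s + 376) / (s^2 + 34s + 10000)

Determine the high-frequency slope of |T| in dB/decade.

-20 dB/decade

Each pole contributes −20 dB/decade at high frequency; each zero contributes +20 dB/decade.
Net: 1 zero(s) − 2 pole(s) → -20 dB/decade.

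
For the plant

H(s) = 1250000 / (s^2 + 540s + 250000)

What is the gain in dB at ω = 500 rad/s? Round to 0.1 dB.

At s = jω = j500:
quadratic: (j500)² + 540·j500 + 250000 = 0 + j270000 → |·| ≈ 2.7e+05, ∠ ≈ 90.00°
|H| = 1250000 / 2.7e+05 ≈ 4.6296
Gain = 20 log₁₀(4.6296) ≈ 13.31 dB

13.3 dB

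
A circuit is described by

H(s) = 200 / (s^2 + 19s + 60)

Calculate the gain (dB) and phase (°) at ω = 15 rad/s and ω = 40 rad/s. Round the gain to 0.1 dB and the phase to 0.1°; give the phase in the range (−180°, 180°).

Substitute s = j15:
Numerator: 200 = 200 + j0
Denominator: (j15)^2 + 19(j15) + 60 = -165 + j285
|N| = √(200² + 0²) ≈ 200, ∠N ≈ 0.00°
|D| = √(165² + 285²) ≈ 329.32, ∠D ≈ 120.07°
|H| = 200 / 329.32 ≈ 0.60731
Gain = 20 log₁₀(0.60731) ≈ -4.33 dB
∠H = 0.00° − 120.07° = -120.07°

Substitute s = j40:
Numerator: 200 = 200 + j0
Denominator: (j40)^2 + 19(j40) + 60 = -1540 + j760
|N| = √(200² + 0²) ≈ 200, ∠N ≈ 0.00°
|D| = √(1540² + 760²) ≈ 1717.3, ∠D ≈ 153.73°
|H| = 200 / 1717.3 ≈ 0.11646
Gain = 20 log₁₀(0.11646) ≈ -18.68 dB
∠H = 0.00° − 153.73° = -153.73°

ω = 15: -4.3 dB, -120.1°; ω = 40: -18.7 dB, -153.7°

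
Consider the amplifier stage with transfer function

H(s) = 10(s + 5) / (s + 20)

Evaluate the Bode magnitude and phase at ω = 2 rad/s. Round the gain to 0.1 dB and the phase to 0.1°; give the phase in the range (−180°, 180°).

At s = jω = j2:
zero (s+5): 5 + j2 → |·| = √(5²+2²) = √29 ≈ 5.3852, ∠ = arctan(2/5) ≈ 21.80°
pole (s+20): 20 + j2 → |·| = √(20²+2²) = √404 ≈ 20.1, ∠ = arctan(2/20) ≈ 5.71°
|H| = 10 · 5.3852 / 20.1 ≈ 2.6792
Gain = 20 log₁₀(2.6792) ≈ 8.56 dB
∠H = 21.80° − 5.71° = 16.09°

8.6 dB, 16.1°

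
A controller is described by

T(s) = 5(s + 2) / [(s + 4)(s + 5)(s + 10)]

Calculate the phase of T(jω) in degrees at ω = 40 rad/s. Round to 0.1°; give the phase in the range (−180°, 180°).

-156.0°

At s = jω = j40:
zero (s+2): 2 + j40 → |·| = √(2²+40²) = √1604 ≈ 40.05, ∠ = arctan(40/2) ≈ 87.14°
pole (s+4): 4 + j40 → |·| = √(4²+40²) = √1616 ≈ 40.2, ∠ = arctan(40/4) ≈ 84.29°
pole (s+5): 5 + j40 → |·| = √(5²+40²) = √1625 ≈ 40.311, ∠ = arctan(40/5) ≈ 82.87°
pole (s+10): 10 + j40 → |·| = √(10²+40²) = √1700 ≈ 41.231, ∠ = arctan(40/10) ≈ 75.96°
∠T = 87.14° − 243.12° = -155.98°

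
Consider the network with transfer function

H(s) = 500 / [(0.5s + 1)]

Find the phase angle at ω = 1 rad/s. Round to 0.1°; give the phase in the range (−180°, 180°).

At ω = 1 rad/s:
pole (1 + j1·0.5) = 1 + j0.5 → |·| ≈ 1.118, ∠ ≈ 26.57°
∠H = (0°) − (26.57°) = -26.57°

-26.6°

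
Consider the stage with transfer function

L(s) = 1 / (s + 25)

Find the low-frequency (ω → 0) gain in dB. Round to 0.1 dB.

L(0) = 1 / 25 = 0.04
20 log₁₀(0.04) ≈ -27.96 dB

-28.0 dB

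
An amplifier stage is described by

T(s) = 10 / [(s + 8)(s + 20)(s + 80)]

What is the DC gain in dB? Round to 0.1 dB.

T(0) = 10 / (8·20·80) = 0.00078125
20 log₁₀(0.00078125) ≈ -62.14 dB

-62.1 dB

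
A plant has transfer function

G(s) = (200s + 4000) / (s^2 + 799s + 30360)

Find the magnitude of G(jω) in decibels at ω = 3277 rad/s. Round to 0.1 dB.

Substitute s = j3277:
Numerator: 200(j3277) + 4000 = 4000 + j655400
Denominator: (j3277)^2 + 799(j3277) + 30360 = -10708369 + j2618323
|N| = √(4000² + 655400²) ≈ 6.5541e+05, ∠N ≈ 89.65°
|D| = √(10708369² + 2618323²) ≈ 1.1024e+07, ∠D ≈ 166.26°
|G| = 6.5541e+05 / 1.1024e+07 ≈ 0.059453
Gain = 20 log₁₀(0.059453) ≈ -24.52 dB

-24.5 dB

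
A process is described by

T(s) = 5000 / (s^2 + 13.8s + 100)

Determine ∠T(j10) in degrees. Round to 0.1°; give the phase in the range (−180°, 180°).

At s = jω = j10:
quadratic: (j10)² + 13.8·j10 + 100 = 0 + j138 → |·| ≈ 138, ∠ ≈ 90.00°
∠T = 0.00° − 90.00° = -90.00°

-90.0°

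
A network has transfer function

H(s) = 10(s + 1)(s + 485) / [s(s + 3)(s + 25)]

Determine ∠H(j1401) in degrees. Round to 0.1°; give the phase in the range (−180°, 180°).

-108.0°

At s = jω = j1401:
zero (s+1): 1 + j1401 → |·| = √(1²+1401²) = √1962802 ≈ 1401, ∠ = arctan(1401/1) ≈ 89.96°
zero (s+485): 485 + j1401 → |·| = √(485²+1401²) = √2198026 ≈ 1482.6, ∠ = arctan(1401/485) ≈ 70.91°
pole (s+3): 3 + j1401 → |·| = √(3²+1401²) = √1962810 ≈ 1401, ∠ = arctan(1401/3) ≈ 89.88°
pole (s+25): 25 + j1401 → |·| = √(25²+1401²) = √1963426 ≈ 1401.2, ∠ = arctan(1401/25) ≈ 88.98°
pole at origin: |s| = 1401, ∠ = 90.00° (in denominator)
∠H = 160.87° − 268.86° = -107.99°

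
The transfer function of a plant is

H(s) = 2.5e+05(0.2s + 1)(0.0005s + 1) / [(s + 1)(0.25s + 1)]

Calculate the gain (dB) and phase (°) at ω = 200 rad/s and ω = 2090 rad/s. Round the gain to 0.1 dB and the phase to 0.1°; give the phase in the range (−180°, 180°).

At ω = 200 rad/s:
zero (1 + j200·0.2) = 1 + j40 → |·| ≈ 40.012, ∠ ≈ 88.57°
zero (1 + j200·0.0005) = 1 + j0.1 → |·| ≈ 1.005, ∠ ≈ 5.71°
pole (1 + j200·1) = 1 + j200 → |·| ≈ 200, ∠ ≈ 89.71°
pole (1 + j200·0.25) = 1 + j50 → |·| ≈ 50.01, ∠ ≈ 88.85°
|H| = 2.5e+05 · 40.012 · 1.005 / (200 · 50.01) ≈ 1005.1
Gain = 20 log₁₀(1005.1) ≈ 60.04 dB
∠H = (88.57° + 5.71°) − (89.71° + 88.85°) = -84.28°

At ω = 2090 rad/s:
zero (1 + j2090·0.2) = 1 + j418 → |·| ≈ 418, ∠ ≈ 89.86°
zero (1 + j2090·0.0005) = 1 + j1.045 → |·| ≈ 1.4464, ∠ ≈ 46.26°
pole (1 + j2090·1) = 1 + j2090 → |·| ≈ 2090, ∠ ≈ 89.97°
pole (1 + j2090·0.25) = 1 + j522.5 → |·| ≈ 522.5, ∠ ≈ 89.89°
|H| = 2.5e+05 · 418 · 1.4464 / (2090 · 522.5) ≈ 138.41
Gain = 20 log₁₀(138.41) ≈ 42.82 dB
∠H = (89.86° + 46.26°) − (89.97° + 89.89°) = -43.74°

ω = 200: 60.0 dB, -84.3°; ω = 2090: 42.8 dB, -43.7°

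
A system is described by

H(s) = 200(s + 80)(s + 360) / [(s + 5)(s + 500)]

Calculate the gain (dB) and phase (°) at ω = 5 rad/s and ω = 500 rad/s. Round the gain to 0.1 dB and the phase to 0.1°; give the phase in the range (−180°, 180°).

At s = jω = j5:
zero (s+80): 80 + j5 → |·| = √(80²+5²) = √6425 ≈ 80.156, ∠ = arctan(5/80) ≈ 3.58°
zero (s+360): 360 + j5 → |·| = √(360²+5²) = √129625 ≈ 360.03, ∠ = arctan(5/360) ≈ 0.80°
pole (s+5): 5 + j5 → |·| = √(5²+5²) = √50 ≈ 7.0711, ∠ = arctan(5/5) ≈ 45.00°
pole (s+500): 500 + j5 → |·| = √(500²+5²) = √250025 ≈ 500.02, ∠ = arctan(5/500) ≈ 0.57°
|H| = 200 · 28859 / 3535.7 ≈ 1632.4
Gain = 20 log₁₀(1632.4) ≈ 64.26 dB
∠H = 4.38° − 45.57° = -41.19°

At s = jω = j500:
zero (s+80): 80 + j500 → |·| = √(80²+500²) = √256400 ≈ 506.36, ∠ = arctan(500/80) ≈ 80.91°
zero (s+360): 360 + j500 → |·| = √(360²+500²) = √379600 ≈ 616.12, ∠ = arctan(500/360) ≈ 54.25°
pole (s+5): 5 + j500 → |·| = √(5²+500²) = √250025 ≈ 500.02, ∠ = arctan(500/5) ≈ 89.43°
pole (s+500): 500 + j500 → |·| = √(500²+500²) = √500000 ≈ 707.11, ∠ = arctan(500/500) ≈ 45.00°
|H| = 200 · 3.1198e+05 / 3.5357e+05 ≈ 176.47
Gain = 20 log₁₀(176.47) ≈ 44.93 dB
∠H = 135.16° − 134.43° = 0.73°

ω = 5: 64.3 dB, -41.2°; ω = 500: 44.9 dB, 0.7°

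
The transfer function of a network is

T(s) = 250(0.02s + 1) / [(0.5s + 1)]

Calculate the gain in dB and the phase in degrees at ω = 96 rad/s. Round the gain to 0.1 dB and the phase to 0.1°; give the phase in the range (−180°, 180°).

At ω = 96 rad/s:
zero (1 + j96·0.02) = 1 + j1.92 → |·| ≈ 2.1648, ∠ ≈ 62.49°
pole (1 + j96·0.5) = 1 + j48 → |·| ≈ 48.01, ∠ ≈ 88.81°
|T| = 250 · 2.1648 / (48.01) ≈ 11.273
Gain = 20 log₁₀(11.273) ≈ 21.04 dB
∠T = (62.49°) − (88.81°) = -26.32°

21.0 dB, -26.3°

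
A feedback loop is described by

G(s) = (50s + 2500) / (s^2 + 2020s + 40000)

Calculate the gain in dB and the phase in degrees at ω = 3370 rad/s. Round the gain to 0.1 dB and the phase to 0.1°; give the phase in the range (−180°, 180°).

Substitute s = j3370:
Numerator: 50(j3370) + 2500 = 2500 + j168500
Denominator: (j3370)^2 + 2020(j3370) + 40000 = -11316900 + j6807400
|N| = √(2500² + 168500²) ≈ 1.6852e+05, ∠N ≈ 89.15°
|D| = √(11316900² + 6807400²) ≈ 1.3207e+07, ∠D ≈ 148.97°
|G| = 1.6852e+05 / 1.3207e+07 ≈ 0.01276
Gain = 20 log₁₀(0.01276) ≈ -37.88 dB
∠G = 89.15° − 148.97° = -59.82°

-37.9 dB, -59.8°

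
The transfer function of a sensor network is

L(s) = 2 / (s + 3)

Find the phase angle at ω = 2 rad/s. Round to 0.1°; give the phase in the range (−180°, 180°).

At s = jω = j2:
pole (s+3): 3 + j2 → |·| = √(3²+2²) = √13 ≈ 3.6056, ∠ = arctan(2/3) ≈ 33.69°
∠L = 0.00° − 33.69° = -33.69°

-33.7°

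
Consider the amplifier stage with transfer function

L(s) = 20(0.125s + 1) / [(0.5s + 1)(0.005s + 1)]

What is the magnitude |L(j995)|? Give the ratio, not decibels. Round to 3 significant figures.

0.985

At ω = 995 rad/s:
zero (1 + j995·0.125) = 1 + j124.375 → |·| ≈ 124.38, ∠ ≈ 89.54°
pole (1 + j995·0.5) = 1 + j497.5 → |·| ≈ 497.5, ∠ ≈ 89.88°
pole (1 + j995·0.005) = 1 + j4.975 → |·| ≈ 5.0745, ∠ ≈ 78.63°
|L| = 20 · 124.38 / (497.5 · 5.0745) ≈ 0.98536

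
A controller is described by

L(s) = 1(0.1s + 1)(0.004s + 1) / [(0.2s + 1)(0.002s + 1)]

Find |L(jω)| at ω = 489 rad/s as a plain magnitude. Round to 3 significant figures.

At ω = 489 rad/s:
zero (1 + j489·0.1) = 1 + j48.9 → |·| ≈ 48.91, ∠ ≈ 88.83°
zero (1 + j489·0.004) = 1 + j1.956 → |·| ≈ 2.1968, ∠ ≈ 62.92°
pole (1 + j489·0.2) = 1 + j97.8 → |·| ≈ 97.805, ∠ ≈ 89.41°
pole (1 + j489·0.002) = 1 + j0.978 → |·| ≈ 1.3987, ∠ ≈ 44.36°
|L| = 1 · 48.91 · 2.1968 / (97.805 · 1.3987) ≈ 0.78542

0.785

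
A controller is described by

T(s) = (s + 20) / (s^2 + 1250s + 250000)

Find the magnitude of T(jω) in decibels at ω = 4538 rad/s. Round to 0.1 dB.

Substitute s = j4538:
Numerator: (j4538) + 20 = 20 + j4538
Denominator: (j4538)^2 + 1250(j4538) + 250000 = -20343444 + j5672500
|N| = √(20² + 4538²) ≈ 4538, ∠N ≈ 89.75°
|D| = √(20343444² + 5672500²) ≈ 2.1119e+07, ∠D ≈ 164.42°
|T| = 4538 / 2.1119e+07 ≈ 0.00021488
Gain = 20 log₁₀(0.00021488) ≈ -73.36 dB

-73.4 dB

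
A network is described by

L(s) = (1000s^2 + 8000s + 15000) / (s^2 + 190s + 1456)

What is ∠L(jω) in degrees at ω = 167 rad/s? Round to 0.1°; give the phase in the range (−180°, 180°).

Substitute s = j167:
Numerator: 1000(j167)^2 + 8000(j167) + 15000 = -27874000 + j1336000
Denominator: (j167)^2 + 190(j167) + 1456 = -26433 + j31730
|N| = √(27874000² + 1336000²) ≈ 2.7906e+07, ∠N ≈ 177.26°
|D| = √(26433² + 31730²) ≈ 41298, ∠D ≈ 129.80°
∠L = 177.26° − 129.80° = 47.46°

47.5°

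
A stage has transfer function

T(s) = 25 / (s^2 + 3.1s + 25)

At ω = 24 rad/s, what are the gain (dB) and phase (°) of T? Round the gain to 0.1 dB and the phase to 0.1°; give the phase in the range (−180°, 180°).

-26.9 dB, -172.3°

At s = jω = j24:
quadratic: (j24)² + 3.1·j24 + 25 = -551 + j74.4 → |·| ≈ 556, ∠ ≈ 172.31°
|T| = 25 / 556 ≈ 0.044964
Gain = 20 log₁₀(0.044964) ≈ -26.94 dB
∠T = 0.00° − 172.31° = -172.31°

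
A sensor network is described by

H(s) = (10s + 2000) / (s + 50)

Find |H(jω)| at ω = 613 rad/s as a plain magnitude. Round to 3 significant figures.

Substitute s = j613:
Numerator: 10(j613) + 2000 = 2000 + j6130
Denominator: (j613) + 50 = 50 + j613
|N| = √(2000² + 6130²) ≈ 6448, ∠N ≈ 71.93°
|D| = √(50² + 613²) ≈ 615.04, ∠D ≈ 85.34°
|H| = 6448 / 615.04 ≈ 10.484

10.5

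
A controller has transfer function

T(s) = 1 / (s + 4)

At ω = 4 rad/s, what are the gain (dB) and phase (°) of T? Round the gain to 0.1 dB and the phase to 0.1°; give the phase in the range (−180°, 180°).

-15.1 dB, -45.0°

Substitute s = j4:
Numerator: 1 = 1 + j0
Denominator: (j4) + 4 = 4 + j4
|N| = √(1² + 0²) ≈ 1, ∠N ≈ 0.00°
|D| = √(4² + 4²) ≈ 5.6569, ∠D ≈ 45.00°
|T| = 1 / 5.6569 ≈ 0.17678
Gain = 20 log₁₀(0.17678) ≈ -15.05 dB
∠T = 0.00° − 45.00° = -45.00°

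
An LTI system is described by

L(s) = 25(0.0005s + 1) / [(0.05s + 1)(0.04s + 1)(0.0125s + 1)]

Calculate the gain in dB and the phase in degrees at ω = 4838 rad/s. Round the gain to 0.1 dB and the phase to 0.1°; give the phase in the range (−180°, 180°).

At ω = 4838 rad/s:
zero (1 + j4838·0.0005) = 1 + j2.419 → |·| ≈ 2.6175, ∠ ≈ 67.54°
pole (1 + j4838·0.05) = 1 + j241.9 → |·| ≈ 241.9, ∠ ≈ 89.76°
pole (1 + j4838·0.04) = 1 + j193.52 → |·| ≈ 193.52, ∠ ≈ 89.70°
pole (1 + j4838·0.0125) = 1 + j60.475 → |·| ≈ 60.483, ∠ ≈ 89.05°
|L| = 25 · 2.6175 / (241.9 · 193.52 · 60.483) ≈ 2.3112e-05
Gain = 20 log₁₀(2.3112e-05) ≈ -92.72 dB
∠L = (67.54°) − (89.76° + 89.70° + 89.05°) = -200.97° ≡ 159.03° (principal value)

-92.7 dB, 159.0°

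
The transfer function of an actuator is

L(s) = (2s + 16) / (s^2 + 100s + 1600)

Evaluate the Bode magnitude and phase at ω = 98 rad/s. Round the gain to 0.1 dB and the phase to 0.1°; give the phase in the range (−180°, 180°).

-36.2 dB, -43.9°

Substitute s = j98:
Numerator: 2(j98) + 16 = 16 + j196
Denominator: (j98)^2 + 100(j98) + 1600 = -8004 + j9800
|N| = √(16² + 196²) ≈ 196.65, ∠N ≈ 85.33°
|D| = √(8004² + 9800²) ≈ 12653, ∠D ≈ 129.24°
|L| = 196.65 / 12653 ≈ 0.015542
Gain = 20 log₁₀(0.015542) ≈ -36.17 dB
∠L = 85.33° − 129.24° = -43.91°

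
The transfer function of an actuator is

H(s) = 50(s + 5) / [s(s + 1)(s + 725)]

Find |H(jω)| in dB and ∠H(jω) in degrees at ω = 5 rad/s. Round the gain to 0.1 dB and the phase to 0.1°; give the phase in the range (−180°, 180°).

-34.4 dB, -124.1°

At s = jω = j5:
zero (s+5): 5 + j5 → |·| = √(5²+5²) = √50 ≈ 7.0711, ∠ = arctan(5/5) ≈ 45.00°
pole (s+1): 1 + j5 → |·| = √(1²+5²) = √26 ≈ 5.099, ∠ = arctan(5/1) ≈ 78.69°
pole (s+725): 725 + j5 → |·| = √(725²+5²) = √525650 ≈ 725.02, ∠ = arctan(5/725) ≈ 0.40°
pole at origin: |s| = 5, ∠ = 90.00° (in denominator)
|H| = 50 · 7.0711 / 18484 ≈ 0.019128
Gain = 20 log₁₀(0.019128) ≈ -34.37 dB
∠H = 45.00° − 169.09° = -124.09°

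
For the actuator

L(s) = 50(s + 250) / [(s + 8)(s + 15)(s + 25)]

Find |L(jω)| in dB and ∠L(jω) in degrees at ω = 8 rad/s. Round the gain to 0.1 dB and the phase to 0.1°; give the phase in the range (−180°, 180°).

7.9 dB, -89.0°

At s = jω = j8:
zero (s+250): 250 + j8 → |·| = √(250²+8²) = √62564 ≈ 250.13, ∠ = arctan(8/250) ≈ 1.83°
pole (s+8): 8 + j8 → |·| = √(8²+8²) = √128 ≈ 11.314, ∠ = arctan(8/8) ≈ 45.00°
pole (s+15): 15 + j8 → |·| = √(15²+8²) = √289 ≈ 17, ∠ = arctan(8/15) ≈ 28.07°
pole (s+25): 25 + j8 → |·| = √(25²+8²) = √689 ≈ 26.249, ∠ = arctan(8/25) ≈ 17.74°
|L| = 50 · 250.13 / 5048.7 ≈ 2.4772
Gain = 20 log₁₀(2.4772) ≈ 7.88 dB
∠L = 1.83° − 90.81° = -88.98°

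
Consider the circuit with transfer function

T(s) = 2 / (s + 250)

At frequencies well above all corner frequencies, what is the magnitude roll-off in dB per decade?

Each pole contributes −20 dB/decade at high frequency; each zero contributes +20 dB/decade.
Net: 0 zero(s) − 1 pole(s) → -20 dB/decade.

-20 dB/decade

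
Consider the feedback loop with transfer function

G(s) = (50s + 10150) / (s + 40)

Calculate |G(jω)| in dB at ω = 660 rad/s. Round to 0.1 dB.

34.4 dB

Substitute s = j660:
Numerator: 50(j660) + 10150 = 10150 + j33000
Denominator: (j660) + 40 = 40 + j660
|N| = √(10150² + 33000²) ≈ 34526, ∠N ≈ 72.90°
|D| = √(40² + 660²) ≈ 661.21, ∠D ≈ 86.53°
|G| = 34526 / 661.21 ≈ 52.216
Gain = 20 log₁₀(52.216) ≈ 34.36 dB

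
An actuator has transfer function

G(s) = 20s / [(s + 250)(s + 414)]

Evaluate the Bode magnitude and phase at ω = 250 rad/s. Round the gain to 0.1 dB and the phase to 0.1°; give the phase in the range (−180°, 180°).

At s = jω = j250:
zero at origin: s = j250 → |·| = 250, ∠ = 90.00°
pole (s+250): 250 + j250 → |·| = √(250²+250²) = √125000 ≈ 353.55, ∠ = arctan(250/250) ≈ 45.00°
pole (s+414): 414 + j250 → |·| = √(414²+250²) = √233896 ≈ 483.63, ∠ = arctan(250/414) ≈ 31.13°
|G| = 20 · 250 / 1.7099e+05 ≈ 0.029241
Gain = 20 log₁₀(0.029241) ≈ -30.68 dB
∠G = 90.00° − 76.13° = 13.87°

-30.7 dB, 13.9°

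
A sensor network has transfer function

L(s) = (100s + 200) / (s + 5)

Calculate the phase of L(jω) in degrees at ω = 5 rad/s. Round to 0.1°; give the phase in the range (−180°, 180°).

23.2°

Substitute s = j5:
Numerator: 100(j5) + 200 = 200 + j500
Denominator: (j5) + 5 = 5 + j5
|N| = √(200² + 500²) ≈ 538.52, ∠N ≈ 68.20°
|D| = √(5² + 5²) ≈ 7.0711, ∠D ≈ 45.00°
∠L = 68.20° − 45.00° = 23.20°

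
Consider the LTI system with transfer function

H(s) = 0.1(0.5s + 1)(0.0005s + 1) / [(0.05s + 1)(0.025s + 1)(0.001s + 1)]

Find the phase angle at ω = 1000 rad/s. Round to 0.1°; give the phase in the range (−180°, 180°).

At ω = 1000 rad/s:
zero (1 + j1000·0.5) = 1 + j500 → |·| ≈ 500, ∠ ≈ 89.89°
zero (1 + j1000·0.0005) = 1 + j0.5 → |·| ≈ 1.118, ∠ ≈ 26.57°
pole (1 + j1000·0.05) = 1 + j50 → |·| ≈ 50.01, ∠ ≈ 88.85°
pole (1 + j1000·0.025) = 1 + j25 → |·| ≈ 25.02, ∠ ≈ 87.71°
pole (1 + j1000·0.001) = 1 + j1 → |·| ≈ 1.4142, ∠ ≈ 45.00°
∠H = (89.89° + 26.57°) − (88.85° + 87.71° + 45.00°) = -105.10°

-105.1°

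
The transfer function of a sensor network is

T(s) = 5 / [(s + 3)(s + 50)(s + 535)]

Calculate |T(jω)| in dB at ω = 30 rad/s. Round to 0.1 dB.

At s = jω = j30:
pole (s+3): 3 + j30 → |·| = √(3²+30²) = √909 ≈ 30.15, ∠ = arctan(30/3) ≈ 84.29°
pole (s+50): 50 + j30 → |·| = √(50²+30²) = √3400 ≈ 58.31, ∠ = arctan(30/50) ≈ 30.96°
pole (s+535): 535 + j30 → |·| = √(535²+30²) = √287125 ≈ 535.84, ∠ = arctan(30/535) ≈ 3.21°
|T| = 5 / 9.4203e+05 ≈ 5.3077e-06
Gain = 20 log₁₀(5.3077e-06) ≈ -105.50 dB

-105.5 dB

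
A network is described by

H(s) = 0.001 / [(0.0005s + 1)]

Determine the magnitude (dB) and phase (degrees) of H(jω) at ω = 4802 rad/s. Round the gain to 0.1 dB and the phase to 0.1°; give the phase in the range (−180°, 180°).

At ω = 4802 rad/s:
pole (1 + j4802·0.0005) = 1 + j2.401 → |·| ≈ 2.6009, ∠ ≈ 67.39°
|H| = 0.001 · 1 / (2.6009) ≈ 0.00038448
Gain = 20 log₁₀(0.00038448) ≈ -68.30 dB
∠H = (0°) − (67.39°) = -67.39°

-68.3 dB, -67.4°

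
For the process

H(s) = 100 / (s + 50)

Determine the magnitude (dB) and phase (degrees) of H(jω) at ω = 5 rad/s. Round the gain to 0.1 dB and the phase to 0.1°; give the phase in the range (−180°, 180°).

6.0 dB, -5.7°

Substitute s = j5:
Numerator: 100 = 100 + j0
Denominator: (j5) + 50 = 50 + j5
|N| = √(100² + 0²) ≈ 100, ∠N ≈ 0.00°
|D| = √(50² + 5²) ≈ 50.249, ∠D ≈ 5.71°
|H| = 100 / 50.249 ≈ 1.9901
Gain = 20 log₁₀(1.9901) ≈ 5.98 dB
∠H = 0.00° − 5.71° = -5.71°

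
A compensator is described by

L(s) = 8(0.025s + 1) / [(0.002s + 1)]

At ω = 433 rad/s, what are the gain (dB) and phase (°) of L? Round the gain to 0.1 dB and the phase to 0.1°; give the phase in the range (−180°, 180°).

36.4 dB, 43.8°

At ω = 433 rad/s:
zero (1 + j433·0.025) = 1 + j10.825 → |·| ≈ 10.871, ∠ ≈ 84.72°
pole (1 + j433·0.002) = 1 + j0.866 → |·| ≈ 1.3229, ∠ ≈ 40.89°
|L| = 8 · 10.871 / (1.3229) ≈ 65.74
Gain = 20 log₁₀(65.74) ≈ 36.36 dB
∠L = (84.72°) − (40.89°) = 43.83°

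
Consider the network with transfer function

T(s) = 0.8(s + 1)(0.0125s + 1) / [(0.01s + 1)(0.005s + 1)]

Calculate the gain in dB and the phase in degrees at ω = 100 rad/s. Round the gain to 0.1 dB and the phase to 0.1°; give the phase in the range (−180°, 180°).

At ω = 100 rad/s:
zero (1 + j100·1) = 1 + j100 → |·| ≈ 100, ∠ ≈ 89.43°
zero (1 + j100·0.0125) = 1 + j1.25 → |·| ≈ 1.6008, ∠ ≈ 51.34°
pole (1 + j100·0.01) = 1 + j1 → |·| ≈ 1.4142, ∠ ≈ 45.00°
pole (1 + j100·0.005) = 1 + j0.5 → |·| ≈ 1.118, ∠ ≈ 26.57°
|T| = 0.8 · 100 · 1.6008 / (1.4142 · 1.118) ≈ 80.998
Gain = 20 log₁₀(80.998) ≈ 38.17 dB
∠T = (89.43° + 51.34°) − (45.00° + 26.57°) = 69.20°

38.2 dB, 69.2°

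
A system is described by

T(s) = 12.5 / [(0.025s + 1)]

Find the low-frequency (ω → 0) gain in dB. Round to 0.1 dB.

21.9 dB

T(0) = 12.5 · 1 / 1 = 12.5
20 log₁₀(12.5) ≈ 21.94 dB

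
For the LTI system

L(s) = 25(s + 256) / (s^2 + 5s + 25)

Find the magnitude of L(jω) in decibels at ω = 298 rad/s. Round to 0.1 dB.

-19.1 dB

At s = jω = j298:
zero (s+256): 256 + j298 → |·| = √(256²+298²) = √154340 ≈ 392.86, ∠ = arctan(298/256) ≈ 49.34°
quadratic: (j298)² + 5·j298 + 25 = -88779 + j1490 → |·| ≈ 88792, ∠ ≈ 179.04°
|L| = 25 · 392.86 / 88792 ≈ 0.11061
Gain = 20 log₁₀(0.11061) ≈ -19.12 dB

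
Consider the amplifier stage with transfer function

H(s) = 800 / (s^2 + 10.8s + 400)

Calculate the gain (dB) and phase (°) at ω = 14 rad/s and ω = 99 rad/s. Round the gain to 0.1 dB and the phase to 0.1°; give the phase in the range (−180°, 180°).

At s = jω = j14:
quadratic: (j14)² + 10.8·j14 + 400 = 204 + j151.2 → |·| ≈ 253.92, ∠ ≈ 36.54°
|H| = 800 / 253.92 ≈ 3.1506
Gain = 20 log₁₀(3.1506) ≈ 9.97 dB
∠H = 0.00° − 36.54° = -36.54°

At s = jω = j99:
quadratic: (j99)² + 10.8·j99 + 400 = -9401 + j1069.2 → |·| ≈ 9461.6, ∠ ≈ 173.51°
|H| = 800 / 9461.6 ≈ 0.084552
Gain = 20 log₁₀(0.084552) ≈ -21.46 dB
∠H = 0.00° − 173.51° = -173.51°

ω = 14: 10.0 dB, -36.5°; ω = 99: -21.5 dB, -173.5°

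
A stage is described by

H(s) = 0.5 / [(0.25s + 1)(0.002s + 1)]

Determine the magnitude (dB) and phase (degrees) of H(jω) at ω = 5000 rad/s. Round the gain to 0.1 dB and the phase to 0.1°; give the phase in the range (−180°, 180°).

At ω = 5000 rad/s:
pole (1 + j5000·0.25) = 1 + j1250 → |·| ≈ 1250, ∠ ≈ 89.95°
pole (1 + j5000·0.002) = 1 + j10 → |·| ≈ 10.05, ∠ ≈ 84.29°
|H| = 0.5 · 1 / (1250 · 10.05) ≈ 3.9801e-05
Gain = 20 log₁₀(3.9801e-05) ≈ -88.00 dB
∠H = (0°) − (89.95° + 84.29°) = -174.24°

-88.0 dB, -174.2°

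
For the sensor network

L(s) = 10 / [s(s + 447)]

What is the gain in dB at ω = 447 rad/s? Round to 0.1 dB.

At s = jω = j447:
pole (s+447): 447 + j447 → |·| = √(447²+447²) = √399618 ≈ 632.15, ∠ = arctan(447/447) ≈ 45.00°
pole at origin: |s| = 447, ∠ = 90.00° (in denominator)
|L| = 10 / 2.8257e+05 ≈ 3.5389e-05
Gain = 20 log₁₀(3.5389e-05) ≈ -89.02 dB

-89.0 dB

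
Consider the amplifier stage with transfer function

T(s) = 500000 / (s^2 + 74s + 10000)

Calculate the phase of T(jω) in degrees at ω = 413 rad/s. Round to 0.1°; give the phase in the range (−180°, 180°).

-169.2°

At s = jω = j413:
quadratic: (j413)² + 74·j413 + 10000 = -160569 + j30562 → |·| ≈ 1.6345e+05, ∠ ≈ 169.22°
∠T = 0.00° − 169.22° = -169.22°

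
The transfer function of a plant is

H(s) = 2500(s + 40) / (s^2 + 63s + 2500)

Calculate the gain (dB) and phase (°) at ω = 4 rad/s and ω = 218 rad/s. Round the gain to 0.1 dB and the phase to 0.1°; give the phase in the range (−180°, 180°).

ω = 4: 32.1 dB, -0.1°; ω = 218: 21.4 dB, -83.4°

At s = jω = j4:
zero (s+40): 40 + j4 → |·| = √(40²+4²) = √1616 ≈ 40.2, ∠ = arctan(4/40) ≈ 5.71°
quadratic: (j4)² + 63·j4 + 2500 = 2484 + j252 → |·| ≈ 2496.7, ∠ ≈ 5.79°
|H| = 2500 · 40.2 / 2496.7 ≈ 40.253
Gain = 20 log₁₀(40.253) ≈ 32.10 dB
∠H = 5.71° − 5.79° = -0.08°

At s = jω = j218:
zero (s+40): 40 + j218 → |·| = √(40²+218²) = √49124 ≈ 221.64, ∠ = arctan(218/40) ≈ 79.60°
quadratic: (j218)² + 63·j218 + 2500 = -45024 + j13734 → |·| ≈ 47072, ∠ ≈ 163.04°
|H| = 2500 · 221.64 / 47072 ≈ 11.771
Gain = 20 log₁₀(11.771) ≈ 21.42 dB
∠H = 79.60° − 163.04° = -83.44°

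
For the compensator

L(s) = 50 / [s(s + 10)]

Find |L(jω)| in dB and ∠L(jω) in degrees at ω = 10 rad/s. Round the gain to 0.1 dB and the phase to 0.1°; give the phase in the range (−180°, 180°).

At s = jω = j10:
pole (s+10): 10 + j10 → |·| = √(10²+10²) = √200 ≈ 14.142, ∠ = arctan(10/10) ≈ 45.00°
pole at origin: |s| = 10, ∠ = 90.00° (in denominator)
|L| = 50 / 141.42 ≈ 0.35356
Gain = 20 log₁₀(0.35356) ≈ -9.03 dB
∠L = 0.00° − 135.00° = -135.00°

-9.0 dB, -135.0°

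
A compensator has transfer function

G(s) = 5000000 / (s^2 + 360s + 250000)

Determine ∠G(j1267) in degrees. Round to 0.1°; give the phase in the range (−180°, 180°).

-161.4°

At s = jω = j1267:
quadratic: (j1267)² + 360·j1267 + 250000 = -1355289 + j456120 → |·| ≈ 1.43e+06, ∠ ≈ 161.40°
∠G = 0.00° − 161.40° = -161.40°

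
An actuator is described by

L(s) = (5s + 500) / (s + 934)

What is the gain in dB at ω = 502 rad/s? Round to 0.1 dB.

Substitute s = j502:
Numerator: 5(j502) + 500 = 500 + j2510
Denominator: (j502) + 934 = 934 + j502
|N| = √(500² + 2510²) ≈ 2559.3, ∠N ≈ 78.73°
|D| = √(934² + 502²) ≈ 1060.4, ∠D ≈ 28.26°
|L| = 2559.3 / 1060.4 ≈ 2.4135
Gain = 20 log₁₀(2.4135) ≈ 7.65 dB

7.7 dB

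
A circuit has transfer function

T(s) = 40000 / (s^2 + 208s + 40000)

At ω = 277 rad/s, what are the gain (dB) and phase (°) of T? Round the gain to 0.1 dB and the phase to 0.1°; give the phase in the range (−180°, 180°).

-4.7 dB, -122.5°

At s = jω = j277:
quadratic: (j277)² + 208·j277 + 40000 = -36729 + j57616 → |·| ≈ 68327, ∠ ≈ 122.52°
|T| = 40000 / 68327 ≈ 0.58542
Gain = 20 log₁₀(0.58542) ≈ -4.65 dB
∠T = 0.00° − 122.52° = -122.52°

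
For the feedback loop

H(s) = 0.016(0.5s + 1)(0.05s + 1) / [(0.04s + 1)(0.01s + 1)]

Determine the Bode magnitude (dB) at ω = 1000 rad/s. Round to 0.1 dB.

-0.0 dB

At ω = 1000 rad/s:
zero (1 + j1000·0.5) = 1 + j500 → |·| ≈ 500, ∠ ≈ 89.89°
zero (1 + j1000·0.05) = 1 + j50 → |·| ≈ 50.01, ∠ ≈ 88.85°
pole (1 + j1000·0.04) = 1 + j40 → |·| ≈ 40.012, ∠ ≈ 88.57°
pole (1 + j1000·0.01) = 1 + j10 → |·| ≈ 10.05, ∠ ≈ 84.29°
|H| = 0.016 · 500 · 50.01 / (40.012 · 10.05) ≈ 0.99493
Gain = 20 log₁₀(0.99493) ≈ -0.04 dB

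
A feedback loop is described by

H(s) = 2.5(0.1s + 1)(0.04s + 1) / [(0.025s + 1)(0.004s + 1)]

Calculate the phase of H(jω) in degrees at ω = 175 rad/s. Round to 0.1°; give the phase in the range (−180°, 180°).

56.5°

At ω = 175 rad/s:
zero (1 + j175·0.1) = 1 + j17.5 → |·| ≈ 17.529, ∠ ≈ 86.73°
zero (1 + j175·0.04) = 1 + j7 → |·| ≈ 7.0711, ∠ ≈ 81.87°
pole (1 + j175·0.025) = 1 + j4.375 → |·| ≈ 4.4878, ∠ ≈ 77.12°
pole (1 + j175·0.004) = 1 + j0.7 → |·| ≈ 1.2207, ∠ ≈ 34.99°
∠H = (86.73° + 81.87°) − (77.12° + 34.99°) = 56.49°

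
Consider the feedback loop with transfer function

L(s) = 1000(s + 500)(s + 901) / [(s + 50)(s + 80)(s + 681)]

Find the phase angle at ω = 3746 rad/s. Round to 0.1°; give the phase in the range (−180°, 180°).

-98.8°

At s = jω = j3746:
zero (s+500): 500 + j3746 → |·| = √(500²+3746²) = √14282516 ≈ 3779.2, ∠ = arctan(3746/500) ≈ 82.40°
zero (s+901): 901 + j3746 → |·| = √(901²+3746²) = √14844317 ≈ 3852.8, ∠ = arctan(3746/901) ≈ 76.48°
pole (s+50): 50 + j3746 → |·| = √(50²+3746²) = √14035016 ≈ 3746.3, ∠ = arctan(3746/50) ≈ 89.24°
pole (s+80): 80 + j3746 → |·| = √(80²+3746²) = √14038916 ≈ 3746.9, ∠ = arctan(3746/80) ≈ 88.78°
pole (s+681): 681 + j3746 → |·| = √(681²+3746²) = √14496277 ≈ 3807.4, ∠ = arctan(3746/681) ≈ 79.70°
∠L = 158.88° − 257.72° = -98.84°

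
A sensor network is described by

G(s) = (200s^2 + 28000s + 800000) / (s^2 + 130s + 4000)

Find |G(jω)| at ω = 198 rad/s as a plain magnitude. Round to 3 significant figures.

205

Substitute s = j198:
Numerator: 200(j198)^2 + 28000(j198) + 800000 = -7040800 + j5544000
Denominator: (j198)^2 + 130(j198) + 4000 = -35204 + j25740
|N| = √(7040800² + 5544000²) ≈ 8.9615e+06, ∠N ≈ 141.78°
|D| = √(35204² + 25740²) ≈ 43610, ∠D ≈ 143.83°
|G| = 8.9615e+06 / 43610 ≈ 205.49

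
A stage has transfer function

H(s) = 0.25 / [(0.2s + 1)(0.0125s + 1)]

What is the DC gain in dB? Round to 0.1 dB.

H(0) = 0.25 · 1 / 1 = 0.25
20 log₁₀(0.25) ≈ -12.04 dB

-12.0 dB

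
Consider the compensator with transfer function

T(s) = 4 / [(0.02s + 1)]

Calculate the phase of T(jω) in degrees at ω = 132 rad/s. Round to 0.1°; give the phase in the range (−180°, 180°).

-69.3°

At ω = 132 rad/s:
pole (1 + j132·0.02) = 1 + j2.64 → |·| ≈ 2.823, ∠ ≈ 69.25°
∠T = (0°) − (69.25°) = -69.25°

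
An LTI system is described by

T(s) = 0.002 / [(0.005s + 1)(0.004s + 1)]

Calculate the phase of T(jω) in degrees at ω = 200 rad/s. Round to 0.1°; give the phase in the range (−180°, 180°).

-83.7°

At ω = 200 rad/s:
pole (1 + j200·0.005) = 1 + j1 → |·| ≈ 1.4142, ∠ ≈ 45.00°
pole (1 + j200·0.004) = 1 + j0.8 → |·| ≈ 1.2806, ∠ ≈ 38.66°
∠T = (0°) − (45.00° + 38.66°) = -83.66°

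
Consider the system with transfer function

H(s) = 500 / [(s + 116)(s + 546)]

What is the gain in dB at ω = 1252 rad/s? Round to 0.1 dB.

-70.7 dB

At s = jω = j1252:
pole (s+116): 116 + j1252 → |·| = √(116²+1252²) = √1580960 ≈ 1257.4, ∠ = arctan(1252/116) ≈ 84.71°
pole (s+546): 546 + j1252 → |·| = √(546²+1252²) = √1865620 ≈ 1365.9, ∠ = arctan(1252/546) ≈ 66.44°
|H| = 500 / 1.7175e+06 ≈ 0.00029112
Gain = 20 log₁₀(0.00029112) ≈ -70.72 dB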